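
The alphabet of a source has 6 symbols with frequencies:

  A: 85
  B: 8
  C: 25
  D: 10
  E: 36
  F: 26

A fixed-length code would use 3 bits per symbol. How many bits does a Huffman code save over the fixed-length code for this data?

152

Fixed-length: 3 bits × 190 symbols = 570 bits.
Huffman merges:
merge B(8) and D(10): 18
merge 18 and C(25): 43
merge F(26) and E(36): 62
merge 43 and 62: 105
merge A(85) and 105: 190
Huffman total = 18 + 43 + 62 + 105 + 190 = 418 bits.
Saving = 570 − 418 = 152 bits.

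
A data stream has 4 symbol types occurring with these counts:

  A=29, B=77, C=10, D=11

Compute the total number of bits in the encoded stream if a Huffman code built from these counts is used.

Merge the two smallest weights repeatedly:
C(10) + D(11) → 21
21 + A(29) → 50
50 + B(77) → 127
Total encoded bits = sum of merged weights = 21 + 50 + 127 = 198.

198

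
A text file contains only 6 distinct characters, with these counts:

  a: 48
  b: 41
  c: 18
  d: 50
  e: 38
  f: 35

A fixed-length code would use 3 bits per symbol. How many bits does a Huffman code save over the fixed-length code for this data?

Fixed-length: 3 bits × 230 symbols = 690 bits.
Huffman merges:
c(18) + f(35) → 53
e(38) + b(41) → 79
a(48) + d(50) → 98
53 + 79 → 132
98 + 132 → 230
Huffman total = 53 + 79 + 98 + 132 + 230 = 592 bits.
Saving = 690 − 592 = 98 bits.

98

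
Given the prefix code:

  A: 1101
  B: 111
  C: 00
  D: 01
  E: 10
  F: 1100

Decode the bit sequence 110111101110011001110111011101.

ABDFFBDAA

Read left to right; each codeword is recognised as soon as it completes (prefix code):
  1101→A | 111→B | 01→D | 1100→F | 1100→F | 111→B | 01→D | 1101→A | 1101→A
Decoded message: ABDFFBDAA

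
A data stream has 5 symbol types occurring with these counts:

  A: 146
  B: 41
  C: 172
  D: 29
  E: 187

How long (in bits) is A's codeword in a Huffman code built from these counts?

2

Repeatedly merge the two smallest:
combine D(29), B(41) → 70
combine 70, A(146) → 216
combine C(172), E(187) → 359
combine 216, 359 → 575
A's leaf is at depth 2, giving a 2-bit codeword.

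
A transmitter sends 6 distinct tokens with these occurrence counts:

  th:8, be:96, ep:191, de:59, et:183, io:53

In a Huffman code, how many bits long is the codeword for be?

Build the tree from the bottom:
combine th(8), io(53) → 61
combine de(59), 61 → 120
combine be(96), 120 → 216
combine et(183), ep(191) → 374
combine 216, 374 → 590
be's leaf is at depth 2, giving a 2-bit codeword.

2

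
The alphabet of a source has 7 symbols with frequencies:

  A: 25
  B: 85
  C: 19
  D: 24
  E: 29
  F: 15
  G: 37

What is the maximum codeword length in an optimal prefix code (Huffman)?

4

Merge the two lowest-weight nodes at each step:
combine F(15), C(19) → 34
combine D(24), A(25) → 49
combine E(29), 34 → 63
combine G(37), 49 → 86
combine 63, B(85) → 148
combine 86, 148 → 234
Maximum depth reached is 4.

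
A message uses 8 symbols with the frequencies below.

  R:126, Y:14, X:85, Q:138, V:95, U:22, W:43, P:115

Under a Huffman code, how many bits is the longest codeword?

5

Merge the two lowest-weight nodes at each step:
merge Y(14) and U(22): 36
merge 36 and W(43): 79
merge 79 and X(85): 164
merge V(95) and P(115): 210
merge R(126) and Q(138): 264
merge 164 and 210: 374
merge 264 and 374: 638
Maximum depth reached is 5.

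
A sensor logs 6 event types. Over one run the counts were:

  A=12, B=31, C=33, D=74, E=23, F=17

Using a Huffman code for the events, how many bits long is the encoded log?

451

Build the Huffman tree bottom-up:
merge A(12) and F(17): 29
merge E(23) and 29: 52
merge B(31) and C(33): 64
merge 52 and 64: 116
merge D(74) and 116: 190
The encoded length is the sum of every internal node's weight: 29 + 52 + 64 + 116 + 190 = 451 bits.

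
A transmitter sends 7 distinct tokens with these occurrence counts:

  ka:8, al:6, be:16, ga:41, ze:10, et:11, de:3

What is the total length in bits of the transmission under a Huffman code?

229

Greedily combine the two least-frequent nodes:
combine de(3), al(6) → 9
combine ka(8), 9 → 17
combine ze(10), et(11) → 21
combine be(16), 17 → 33
combine 21, 33 → 54
combine ga(41), 54 → 95
Each symbol's bit-cost is frequency × depth; summing gives 229 bits (equivalently 9 + 17 + 21 + 33 + 54 + 95).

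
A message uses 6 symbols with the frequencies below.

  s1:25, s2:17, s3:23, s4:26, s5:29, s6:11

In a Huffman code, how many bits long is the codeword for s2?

3

Repeatedly merge the two smallest:
s6(11) + s2(17) → 28
s3(23) + s1(25) → 48
s4(26) + 28 → 54
s5(29) + 48 → 77
54 + 77 → 131
s2 sits 3 levels below the root, so its codeword is 3 bits.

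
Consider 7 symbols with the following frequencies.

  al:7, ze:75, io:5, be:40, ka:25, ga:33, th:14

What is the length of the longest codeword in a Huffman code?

5

Merge the two lowest-weight nodes at each step:
combine io(5), al(7) → 12
combine 12, th(14) → 26
combine ka(25), 26 → 51
combine ga(33), be(40) → 73
combine 51, 73 → 124
combine ze(75), 124 → 199
The rarest symbols sit at the bottom; the longest codeword is 5 bits.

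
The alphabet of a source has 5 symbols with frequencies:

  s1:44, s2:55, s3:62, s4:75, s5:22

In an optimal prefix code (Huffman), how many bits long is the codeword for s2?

Build the tree from the bottom:
combine s5(22), s1(44) → 66
combine s2(55), s3(62) → 117
combine 66, s4(75) → 141
combine 117, 141 → 258
s2's leaf is at depth 2, giving a 2-bit codeword.

2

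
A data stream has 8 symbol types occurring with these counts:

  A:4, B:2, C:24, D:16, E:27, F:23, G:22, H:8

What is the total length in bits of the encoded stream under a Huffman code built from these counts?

Build the Huffman tree bottom-up:
B(2) + A(4) → 6
6 + H(8) → 14
14 + D(16) → 30
G(22) + F(23) → 45
C(24) + E(27) → 51
30 + 45 → 75
51 + 75 → 126
Each symbol's bit-cost is frequency × depth; summing gives 347 bits (equivalently 6 + 14 + 30 + 45 + 51 + 75 + 126).

347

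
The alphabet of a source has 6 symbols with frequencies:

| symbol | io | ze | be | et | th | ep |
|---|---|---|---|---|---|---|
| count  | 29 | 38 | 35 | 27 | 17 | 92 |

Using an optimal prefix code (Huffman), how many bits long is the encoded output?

574

Merge the two smallest weights repeatedly:
merge th(17) and et(27): 44
merge io(29) and be(35): 64
merge ze(38) and 44: 82
merge 64 and 82: 146
merge ep(92) and 146: 238
Each symbol's bit-cost is frequency × depth; summing gives 574 bits (equivalently 44 + 64 + 82 + 146 + 238).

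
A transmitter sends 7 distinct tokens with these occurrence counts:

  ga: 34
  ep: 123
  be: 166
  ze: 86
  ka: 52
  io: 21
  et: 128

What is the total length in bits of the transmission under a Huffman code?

Build the Huffman tree bottom-up:
io(21) + ga(34) → 55
ka(52) + 55 → 107
ze(86) + 107 → 193
ep(123) + et(128) → 251
be(166) + 193 → 359
251 + 359 → 610
Total encoded bits = sum of merged weights = 55 + 107 + 193 + 251 + 359 + 610 = 1575.

1575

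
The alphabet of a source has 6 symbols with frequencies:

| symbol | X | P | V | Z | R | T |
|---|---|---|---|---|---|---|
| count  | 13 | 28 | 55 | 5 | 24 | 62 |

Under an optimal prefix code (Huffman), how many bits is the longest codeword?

4

Merge the two lowest-weight nodes at each step:
Z(5) + X(13) → 18
18 + R(24) → 42
P(28) + 42 → 70
V(55) + T(62) → 117
70 + 117 → 187
Maximum depth reached is 4.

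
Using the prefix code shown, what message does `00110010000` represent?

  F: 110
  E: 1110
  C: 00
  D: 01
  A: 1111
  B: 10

Read left to right; each codeword is recognised as soon as it completes (prefix code):
  00→C | 110→F | 01→D | 00→C | 00→C
Decoded message: CFDCC

CFDCC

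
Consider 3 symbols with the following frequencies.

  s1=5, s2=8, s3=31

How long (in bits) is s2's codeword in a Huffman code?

Repeatedly merge the two smallest:
s1(5) + s2(8) → 13
13 + s3(31) → 44
s2's leaf is at depth 2, giving a 2-bit codeword.

2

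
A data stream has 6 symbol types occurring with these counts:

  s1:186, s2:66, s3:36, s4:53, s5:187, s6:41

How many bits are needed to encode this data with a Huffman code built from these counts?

Greedily combine the two least-frequent nodes:
combine s3(36), s6(41) → 77
combine s4(53), s2(66) → 119
combine 77, 119 → 196
combine s1(186), s5(187) → 373
combine 196, 373 → 569
Each symbol's bit-cost is frequency × depth; summing gives 1334 bits (equivalently 77 + 119 + 196 + 373 + 569).

1334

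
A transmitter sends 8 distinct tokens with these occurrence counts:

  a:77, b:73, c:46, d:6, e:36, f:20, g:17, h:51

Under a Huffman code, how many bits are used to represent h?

Build the tree from the bottom:
combine d(6), g(17) → 23
combine f(20), 23 → 43
combine e(36), 43 → 79
combine c(46), h(51) → 97
combine b(73), a(77) → 150
combine 79, 97 → 176
combine 150, 176 → 326
The subtree containing h is merged 3 times, so code length = 3.

3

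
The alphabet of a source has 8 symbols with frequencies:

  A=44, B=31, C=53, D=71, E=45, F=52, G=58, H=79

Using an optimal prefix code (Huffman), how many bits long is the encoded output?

1295

Build the Huffman tree bottom-up:
merge B(31) and A(44): 75
merge E(45) and F(52): 97
merge C(53) and G(58): 111
merge D(71) and 75: 146
merge H(79) and 97: 176
merge 111 and 146: 257
merge 176 and 257: 433
Total encoded bits = sum of merged weights = 75 + 97 + 111 + 146 + 176 + 257 + 433 = 1295.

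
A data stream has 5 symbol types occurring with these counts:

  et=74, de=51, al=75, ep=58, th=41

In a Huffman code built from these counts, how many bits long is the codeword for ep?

2

Huffman merges, smallest pair first:
combine th(41), de(51) → 92
combine ep(58), et(74) → 132
combine al(75), 92 → 167
combine 132, 167 → 299
The subtree containing ep is merged 2 times, so code length = 2.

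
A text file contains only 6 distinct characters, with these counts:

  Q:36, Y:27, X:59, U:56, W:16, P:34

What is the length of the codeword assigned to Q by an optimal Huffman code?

3

Huffman merges, smallest pair first:
merge W(16) and Y(27): 43
merge P(34) and Q(36): 70
merge 43 and U(56): 99
merge X(59) and 70: 129
merge 99 and 129: 228
The subtree containing Q is merged 3 times, so code length = 3.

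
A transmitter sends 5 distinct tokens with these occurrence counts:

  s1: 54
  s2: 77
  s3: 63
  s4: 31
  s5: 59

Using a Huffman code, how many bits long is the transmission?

653

Build the Huffman tree bottom-up:
s4(31) + s1(54) → 85
s5(59) + s3(63) → 122
s2(77) + 85 → 162
122 + 162 → 284
Each symbol's bit-cost is frequency × depth; summing gives 653 bits (equivalently 85 + 122 + 162 + 284).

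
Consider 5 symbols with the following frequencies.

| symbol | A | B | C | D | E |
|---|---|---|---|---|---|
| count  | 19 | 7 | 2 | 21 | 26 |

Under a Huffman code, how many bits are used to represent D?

Repeatedly merge the two smallest:
C(2) + B(7) → 9
9 + A(19) → 28
D(21) + E(26) → 47
28 + 47 → 75
The subtree containing D is merged 2 times, so code length = 2.

2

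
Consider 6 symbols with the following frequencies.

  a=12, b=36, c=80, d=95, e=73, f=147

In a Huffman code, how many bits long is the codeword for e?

3

Huffman merges, smallest pair first:
a(12) + b(36) → 48
48 + e(73) → 121
c(80) + d(95) → 175
121 + f(147) → 268
175 + 268 → 443
e sits 3 levels below the root, so its codeword is 3 bits.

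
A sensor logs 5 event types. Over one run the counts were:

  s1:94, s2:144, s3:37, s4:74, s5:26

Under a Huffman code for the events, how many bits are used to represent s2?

1

Huffman merges, smallest pair first:
combine s5(26), s3(37) → 63
combine 63, s4(74) → 137
combine s1(94), 137 → 231
combine s2(144), 231 → 375
s2 is merged only at the final step, so code length = 1.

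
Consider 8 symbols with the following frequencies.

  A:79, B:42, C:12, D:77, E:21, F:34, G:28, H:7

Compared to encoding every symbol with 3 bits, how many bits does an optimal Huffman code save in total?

Fixed-length: 3 bits × 300 symbols = 900 bits.
Huffman merges:
H(7) + C(12) → 19
19 + E(21) → 40
G(28) + F(34) → 62
40 + B(42) → 82
62 + D(77) → 139
A(79) + 82 → 161
139 + 161 → 300
Huffman total = 19 + 40 + 62 + 82 + 139 + 161 + 300 = 803 bits.
Saving = 900 − 803 = 97 bits.

97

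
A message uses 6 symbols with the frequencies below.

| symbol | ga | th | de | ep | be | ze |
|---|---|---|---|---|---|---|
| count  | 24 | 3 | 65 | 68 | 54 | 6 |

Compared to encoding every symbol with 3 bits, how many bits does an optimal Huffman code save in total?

178

Fixed-length: 3 bits × 220 symbols = 660 bits.
Huffman merges:
combine th(3), ze(6) → 9
combine 9, ga(24) → 33
combine 33, be(54) → 87
combine de(65), ep(68) → 133
combine 87, 133 → 220
Huffman total = 9 + 33 + 87 + 133 + 220 = 482 bits.
Saving = 660 − 482 = 178 bits.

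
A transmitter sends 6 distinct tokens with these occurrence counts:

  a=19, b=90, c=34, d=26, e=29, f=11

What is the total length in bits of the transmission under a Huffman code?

477

Build the Huffman tree bottom-up:
combine f(11), a(19) → 30
combine d(26), e(29) → 55
combine 30, c(34) → 64
combine 55, 64 → 119
combine b(90), 119 → 209
Each symbol's bit-cost is frequency × depth; summing gives 477 bits (equivalently 30 + 55 + 64 + 119 + 209).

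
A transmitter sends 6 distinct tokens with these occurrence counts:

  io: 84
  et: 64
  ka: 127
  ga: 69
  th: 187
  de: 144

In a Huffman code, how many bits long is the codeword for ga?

3

Huffman merges, smallest pair first:
combine et(64), ga(69) → 133
combine io(84), ka(127) → 211
combine 133, de(144) → 277
combine th(187), 211 → 398
combine 277, 398 → 675
The subtree containing ga is merged 3 times, so code length = 3.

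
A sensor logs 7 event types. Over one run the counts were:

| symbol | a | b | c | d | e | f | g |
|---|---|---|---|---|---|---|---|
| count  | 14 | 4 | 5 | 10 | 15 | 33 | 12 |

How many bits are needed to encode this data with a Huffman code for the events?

240

Build the Huffman tree bottom-up:
b(4) + c(5) → 9
9 + d(10) → 19
g(12) + a(14) → 26
e(15) + 19 → 34
26 + f(33) → 59
34 + 59 → 93
The encoded length is the sum of every internal node's weight: 9 + 19 + 26 + 34 + 59 + 93 = 240 bits.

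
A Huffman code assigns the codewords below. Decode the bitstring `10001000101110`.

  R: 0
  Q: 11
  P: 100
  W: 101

Read left to right; each codeword is recognised as soon as it completes (prefix code):
  100→P | 0→R | 100→P | 0→R | 101→W | 11→Q | 0→R
Decoded message: PRPRWQR

PRPRWQR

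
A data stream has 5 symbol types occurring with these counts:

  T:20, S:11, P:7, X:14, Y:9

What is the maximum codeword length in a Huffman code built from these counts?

Merge the two lowest-weight nodes at each step:
combine P(7), Y(9) → 16
combine S(11), X(14) → 25
combine 16, T(20) → 36
combine 25, 36 → 61
The first pair merged (P, Y) ends up deepest, at depth 3.

3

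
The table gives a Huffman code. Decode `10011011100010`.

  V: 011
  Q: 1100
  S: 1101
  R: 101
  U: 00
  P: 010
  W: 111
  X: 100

Read left to right; each codeword is recognised as soon as it completes (prefix code):
  100→X | 1101→S | 1100→Q | 010→P
Decoded message: XSQP

XSQP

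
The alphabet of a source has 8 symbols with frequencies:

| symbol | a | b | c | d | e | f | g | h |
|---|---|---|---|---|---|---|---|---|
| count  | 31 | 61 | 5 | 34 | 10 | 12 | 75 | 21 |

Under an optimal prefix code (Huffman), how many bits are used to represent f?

4

Huffman merges, smallest pair first:
merge c(5) and e(10): 15
merge f(12) and 15: 27
merge h(21) and 27: 48
merge a(31) and d(34): 65
merge 48 and b(61): 109
merge 65 and g(75): 140
merge 109 and 140: 249
The subtree containing f is merged 4 times, so code length = 4.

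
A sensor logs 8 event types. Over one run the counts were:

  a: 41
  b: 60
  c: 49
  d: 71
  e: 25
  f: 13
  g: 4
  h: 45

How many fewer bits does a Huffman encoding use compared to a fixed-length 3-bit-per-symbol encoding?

72

Fixed-length: 3 bits × 308 symbols = 924 bits.
Huffman merges:
combine g(4), f(13) → 17
combine 17, e(25) → 42
combine a(41), 42 → 83
combine h(45), c(49) → 94
combine b(60), d(71) → 131
combine 83, 94 → 177
combine 131, 177 → 308
Huffman total = 17 + 42 + 83 + 94 + 131 + 177 + 308 = 852 bits.
Saving = 924 − 852 = 72 bits.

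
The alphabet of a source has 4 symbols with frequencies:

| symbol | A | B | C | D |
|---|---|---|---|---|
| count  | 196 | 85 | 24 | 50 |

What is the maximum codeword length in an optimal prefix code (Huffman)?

Merge the two lowest-weight nodes at each step:
combine C(24), D(50) → 74
combine 74, B(85) → 159
combine 159, A(196) → 355
The first pair merged (C, D) ends up deepest, at depth 3.

3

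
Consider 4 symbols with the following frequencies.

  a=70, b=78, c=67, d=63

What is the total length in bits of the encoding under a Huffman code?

Build the Huffman tree bottom-up:
merge d(63) and c(67): 130
merge a(70) and b(78): 148
merge 130 and 148: 278
The encoded length is the sum of every internal node's weight: 130 + 148 + 278 = 556 bits.

556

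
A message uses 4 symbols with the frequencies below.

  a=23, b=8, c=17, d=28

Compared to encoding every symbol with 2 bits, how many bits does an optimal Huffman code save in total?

Fixed-length: 2 bits × 76 symbols = 152 bits.
Huffman merges:
combine b(8), c(17) → 25
combine a(23), 25 → 48
combine d(28), 48 → 76
Huffman total = 25 + 48 + 76 = 149 bits.
Saving = 152 − 149 = 3 bits.

3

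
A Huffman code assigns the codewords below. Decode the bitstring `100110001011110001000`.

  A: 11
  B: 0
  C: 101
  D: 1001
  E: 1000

Read left to right; each codeword is recognised as soon as it completes (prefix code):
  1001→D | 1000→E | 101→C | 11→A | 1000→E | 1000→E
Decoded message: DECAEE

DECAEE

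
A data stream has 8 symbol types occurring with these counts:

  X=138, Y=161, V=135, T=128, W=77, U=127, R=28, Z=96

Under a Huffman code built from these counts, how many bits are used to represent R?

Repeatedly merge the two smallest:
merge R(28) and W(77): 105
merge Z(96) and 105: 201
merge U(127) and T(128): 255
merge V(135) and X(138): 273
merge Y(161) and 201: 362
merge 255 and 273: 528
merge 362 and 528: 890
The subtree containing R is merged 4 times, so code length = 4.

4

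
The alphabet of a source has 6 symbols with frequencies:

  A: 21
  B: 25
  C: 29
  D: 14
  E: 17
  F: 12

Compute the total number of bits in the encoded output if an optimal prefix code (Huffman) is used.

Build the Huffman tree bottom-up:
F(12) + D(14) → 26
E(17) + A(21) → 38
B(25) + 26 → 51
C(29) + 38 → 67
51 + 67 → 118
Each symbol's bit-cost is frequency × depth; summing gives 300 bits (equivalently 26 + 38 + 51 + 67 + 118).

300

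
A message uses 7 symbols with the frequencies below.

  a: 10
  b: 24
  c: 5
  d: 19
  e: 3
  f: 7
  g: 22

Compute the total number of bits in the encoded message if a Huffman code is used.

Greedily combine the two least-frequent nodes:
combine e(3), c(5) → 8
combine f(7), 8 → 15
combine a(10), 15 → 25
combine d(19), g(22) → 41
combine b(24), 25 → 49
combine 41, 49 → 90
Total encoded bits = sum of merged weights = 8 + 15 + 25 + 41 + 49 + 90 = 228.

228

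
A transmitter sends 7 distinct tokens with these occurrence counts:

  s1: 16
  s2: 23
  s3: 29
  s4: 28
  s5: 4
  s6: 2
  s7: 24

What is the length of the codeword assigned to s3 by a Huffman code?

2

Build the tree from the bottom:
combine s6(2), s5(4) → 6
combine 6, s1(16) → 22
combine 22, s2(23) → 45
combine s7(24), s4(28) → 52
combine s3(29), 45 → 74
combine 52, 74 → 126
The subtree containing s3 is merged 2 times, so code length = 2.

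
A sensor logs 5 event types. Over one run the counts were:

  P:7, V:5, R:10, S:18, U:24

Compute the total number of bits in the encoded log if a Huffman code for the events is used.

Merge the two smallest weights repeatedly:
merge V(5) and P(7): 12
merge R(10) and 12: 22
merge S(18) and 22: 40
merge U(24) and 40: 64
Each symbol's bit-cost is frequency × depth; summing gives 138 bits (equivalently 12 + 22 + 40 + 64).

138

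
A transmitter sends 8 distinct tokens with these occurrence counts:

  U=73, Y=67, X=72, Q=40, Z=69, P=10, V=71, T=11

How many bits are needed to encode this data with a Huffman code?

Build the Huffman tree bottom-up:
merge P(10) and T(11): 21
merge 21 and Q(40): 61
merge 61 and Y(67): 128
merge Z(69) and V(71): 140
merge X(72) and U(73): 145
merge 128 and 140: 268
merge 145 and 268: 413
The encoded length is the sum of every internal node's weight: 21 + 61 + 128 + 140 + 145 + 268 + 413 = 1176 bits.

1176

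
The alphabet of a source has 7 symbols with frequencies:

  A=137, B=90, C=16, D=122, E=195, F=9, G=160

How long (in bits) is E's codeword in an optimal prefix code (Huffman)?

2

Build the tree from the bottom:
merge F(9) and C(16): 25
merge 25 and B(90): 115
merge 115 and D(122): 237
merge A(137) and G(160): 297
merge E(195) and 237: 432
merge 297 and 432: 729
The subtree containing E is merged 2 times, so code length = 2.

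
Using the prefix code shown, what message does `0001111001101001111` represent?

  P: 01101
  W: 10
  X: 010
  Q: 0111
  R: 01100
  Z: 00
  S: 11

Read left to right; each codeword is recognised as soon as it completes (prefix code):
  00→Z | 0111→Q | 10→W | 01101→P | 00→Z | 11→S | 11→S
Decoded message: ZQWPZSS

ZQWPZSS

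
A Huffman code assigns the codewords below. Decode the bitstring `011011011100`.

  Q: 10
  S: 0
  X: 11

SXSXSXQS

Read left to right; each codeword is recognised as soon as it completes (prefix code):
  0→S | 11→X | 0→S | 11→X | 0→S | 11→X | 10→Q | 0→S
Decoded message: SXSXSXQS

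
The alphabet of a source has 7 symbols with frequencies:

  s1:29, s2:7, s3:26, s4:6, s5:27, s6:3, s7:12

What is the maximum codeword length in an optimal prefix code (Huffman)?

Merge the two lowest-weight nodes at each step:
s6(3) + s4(6) → 9
s2(7) + 9 → 16
s7(12) + 16 → 28
s3(26) + s5(27) → 53
28 + s1(29) → 57
53 + 57 → 110
The rarest symbols sit at the bottom; the longest codeword is 5 bits.

5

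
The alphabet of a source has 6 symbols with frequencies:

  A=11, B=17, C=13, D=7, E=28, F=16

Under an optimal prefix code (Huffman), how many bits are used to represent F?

3

Repeatedly merge the two smallest:
combine D(7), A(11) → 18
combine C(13), F(16) → 29
combine B(17), 18 → 35
combine E(28), 29 → 57
combine 35, 57 → 92
F sits 3 levels below the root, so its codeword is 3 bits.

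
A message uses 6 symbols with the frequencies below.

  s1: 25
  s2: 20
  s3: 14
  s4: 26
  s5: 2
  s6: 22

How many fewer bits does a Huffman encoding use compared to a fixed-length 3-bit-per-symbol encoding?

57

Fixed-length: 3 bits × 109 symbols = 327 bits.
Huffman merges:
s5(2) + s3(14) → 16
16 + s2(20) → 36
s6(22) + s1(25) → 47
s4(26) + 36 → 62
47 + 62 → 109
Huffman total = 16 + 36 + 47 + 62 + 109 = 270 bits.
Saving = 327 − 270 = 57 bits.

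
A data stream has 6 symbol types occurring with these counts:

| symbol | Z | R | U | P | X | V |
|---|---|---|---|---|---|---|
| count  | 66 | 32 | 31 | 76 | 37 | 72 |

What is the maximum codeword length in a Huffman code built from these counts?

Merge the two lowest-weight nodes at each step:
U(31) + R(32) → 63
X(37) + 63 → 100
Z(66) + V(72) → 138
P(76) + 100 → 176
138 + 176 → 314
Maximum depth reached is 4.

4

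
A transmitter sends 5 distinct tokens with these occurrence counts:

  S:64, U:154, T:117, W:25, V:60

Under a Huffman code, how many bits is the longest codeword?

4

Merge the two lowest-weight nodes at each step:
W(25) + V(60) → 85
S(64) + 85 → 149
T(117) + 149 → 266
U(154) + 266 → 420
Maximum depth reached is 4.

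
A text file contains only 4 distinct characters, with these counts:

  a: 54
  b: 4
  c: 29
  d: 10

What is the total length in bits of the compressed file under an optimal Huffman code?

Merge the two smallest weights repeatedly:
merge b(4) and d(10): 14
merge 14 and c(29): 43
merge 43 and a(54): 97
The encoded length is the sum of every internal node's weight: 14 + 43 + 97 = 154 bits.

154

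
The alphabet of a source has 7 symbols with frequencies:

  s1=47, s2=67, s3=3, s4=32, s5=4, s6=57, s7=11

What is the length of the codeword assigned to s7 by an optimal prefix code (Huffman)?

4

Build the tree from the bottom:
merge s3(3) and s5(4): 7
merge 7 and s7(11): 18
merge 18 and s4(32): 50
merge s1(47) and 50: 97
merge s6(57) and s2(67): 124
merge 97 and 124: 221
s7's leaf is at depth 4, giving a 4-bit codeword.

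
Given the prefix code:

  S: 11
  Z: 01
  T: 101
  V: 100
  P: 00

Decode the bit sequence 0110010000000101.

ZVVPPZZ

Read left to right; each codeword is recognised as soon as it completes (prefix code):
  01→Z | 100→V | 100→V | 00→P | 00→P | 01→Z | 01→Z
Decoded message: ZVVPPZZ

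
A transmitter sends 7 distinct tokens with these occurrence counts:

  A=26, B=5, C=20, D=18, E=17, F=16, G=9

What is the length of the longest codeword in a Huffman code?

4

Merge the two lowest-weight nodes at each step:
combine B(5), G(9) → 14
combine 14, F(16) → 30
combine E(17), D(18) → 35
combine C(20), A(26) → 46
combine 30, 35 → 65
combine 46, 65 → 111
The rarest symbols sit at the bottom; the longest codeword is 4 bits.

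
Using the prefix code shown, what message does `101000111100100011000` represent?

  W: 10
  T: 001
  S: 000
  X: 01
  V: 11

WWTVWXSVS

Read left to right; each codeword is recognised as soon as it completes (prefix code):
  10→W | 10→W | 001→T | 11→V | 10→W | 01→X | 000→S | 11→V | 000→S
Decoded message: WWTVWXSVS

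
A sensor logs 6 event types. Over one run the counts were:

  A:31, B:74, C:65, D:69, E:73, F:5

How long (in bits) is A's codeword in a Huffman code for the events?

4

Build the tree from the bottom:
merge F(5) and A(31): 36
merge 36 and C(65): 101
merge D(69) and E(73): 142
merge B(74) and 101: 175
merge 142 and 175: 317
A sits 4 levels below the root, so its codeword is 4 bits.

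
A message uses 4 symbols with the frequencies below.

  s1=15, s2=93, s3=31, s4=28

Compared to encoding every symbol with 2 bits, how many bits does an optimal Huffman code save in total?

50

Fixed-length: 2 bits × 167 symbols = 334 bits.
Huffman merges:
s1(15) + s4(28) → 43
s3(31) + 43 → 74
74 + s2(93) → 167
Huffman total = 43 + 74 + 167 = 284 bits.
Saving = 334 − 284 = 50 bits.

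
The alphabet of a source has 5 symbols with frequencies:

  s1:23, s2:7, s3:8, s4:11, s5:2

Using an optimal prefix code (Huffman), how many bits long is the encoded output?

105

Build the Huffman tree bottom-up:
merge s5(2) and s2(7): 9
merge s3(8) and 9: 17
merge s4(11) and 17: 28
merge s1(23) and 28: 51
Total encoded bits = sum of merged weights = 9 + 17 + 28 + 51 = 105.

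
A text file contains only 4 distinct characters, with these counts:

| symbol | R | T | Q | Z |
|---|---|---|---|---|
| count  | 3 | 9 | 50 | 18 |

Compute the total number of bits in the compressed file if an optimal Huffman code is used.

Greedily combine the two least-frequent nodes:
combine R(3), T(9) → 12
combine 12, Z(18) → 30
combine 30, Q(50) → 80
The encoded length is the sum of every internal node's weight: 12 + 30 + 80 = 122 bits.

122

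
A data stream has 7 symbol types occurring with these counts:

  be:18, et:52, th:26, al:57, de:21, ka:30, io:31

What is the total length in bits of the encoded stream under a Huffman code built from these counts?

635

Greedily combine the two least-frequent nodes:
merge be(18) and de(21): 39
merge th(26) and ka(30): 56
merge io(31) and 39: 70
merge et(52) and 56: 108
merge al(57) and 70: 127
merge 108 and 127: 235
Each symbol's bit-cost is frequency × depth; summing gives 635 bits (equivalently 39 + 56 + 70 + 108 + 127 + 235).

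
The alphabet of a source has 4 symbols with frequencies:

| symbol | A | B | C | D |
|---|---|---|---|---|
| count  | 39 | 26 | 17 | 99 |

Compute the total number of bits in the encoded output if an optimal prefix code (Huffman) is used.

Merge the two smallest weights repeatedly:
C(17) + B(26) → 43
A(39) + 43 → 82
82 + D(99) → 181
Total encoded bits = sum of merged weights = 43 + 82 + 181 = 306.

306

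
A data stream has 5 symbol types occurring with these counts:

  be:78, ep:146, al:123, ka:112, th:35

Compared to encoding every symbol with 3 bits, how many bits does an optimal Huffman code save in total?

381

Fixed-length: 3 bits × 494 symbols = 1482 bits.
Huffman merges:
combine th(35), be(78) → 113
combine ka(112), 113 → 225
combine al(123), ep(146) → 269
combine 225, 269 → 494
Huffman total = 113 + 225 + 269 + 494 = 1101 bits.
Saving = 1482 − 1101 = 381 bits.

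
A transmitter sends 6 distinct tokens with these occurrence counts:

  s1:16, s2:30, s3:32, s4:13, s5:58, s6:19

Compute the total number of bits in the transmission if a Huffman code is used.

Merge the two smallest weights repeatedly:
s4(13) + s1(16) → 29
s6(19) + 29 → 48
s2(30) + s3(32) → 62
48 + s5(58) → 106
62 + 106 → 168
The encoded length is the sum of every internal node's weight: 29 + 48 + 62 + 106 + 168 = 413 bits.

413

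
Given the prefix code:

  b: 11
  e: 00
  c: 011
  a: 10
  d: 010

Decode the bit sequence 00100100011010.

Read left to right; each codeword is recognised as soon as it completes (prefix code):
  00→e | 10→a | 010→d | 00→e | 11→b | 010→d
Decoded message: eadebd

eadebd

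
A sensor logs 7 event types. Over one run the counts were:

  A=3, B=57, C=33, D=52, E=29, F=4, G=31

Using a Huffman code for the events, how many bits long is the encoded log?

525

Merge the two smallest weights repeatedly:
combine A(3), F(4) → 7
combine 7, E(29) → 36
combine G(31), C(33) → 64
combine 36, D(52) → 88
combine B(57), 64 → 121
combine 88, 121 → 209
Each symbol's bit-cost is frequency × depth; summing gives 525 bits (equivalently 7 + 36 + 64 + 88 + 121 + 209).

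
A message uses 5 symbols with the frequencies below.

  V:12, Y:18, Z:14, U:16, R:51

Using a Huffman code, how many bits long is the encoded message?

Greedily combine the two least-frequent nodes:
combine V(12), Z(14) → 26
combine U(16), Y(18) → 34
combine 26, 34 → 60
combine R(51), 60 → 111
Each symbol's bit-cost is frequency × depth; summing gives 231 bits (equivalently 26 + 34 + 60 + 111).

231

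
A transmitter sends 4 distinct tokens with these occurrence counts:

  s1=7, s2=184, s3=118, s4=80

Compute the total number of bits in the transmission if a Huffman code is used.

Merge the two smallest weights repeatedly:
combine s1(7), s4(80) → 87
combine 87, s3(118) → 205
combine s2(184), 205 → 389
Each symbol's bit-cost is frequency × depth; summing gives 681 bits (equivalently 87 + 205 + 389).

681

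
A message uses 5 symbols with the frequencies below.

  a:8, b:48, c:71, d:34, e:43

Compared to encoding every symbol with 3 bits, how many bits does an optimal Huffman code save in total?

Fixed-length: 3 bits × 204 symbols = 612 bits.
Huffman merges:
merge a(8) and d(34): 42
merge 42 and e(43): 85
merge b(48) and c(71): 119
merge 85 and 119: 204
Huffman total = 42 + 85 + 119 + 204 = 450 bits.
Saving = 612 − 450 = 162 bits.

162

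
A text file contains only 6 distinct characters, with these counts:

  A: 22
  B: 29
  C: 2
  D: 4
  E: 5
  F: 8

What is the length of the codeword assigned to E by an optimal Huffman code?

4

Huffman merges, smallest pair first:
C(2) + D(4) → 6
E(5) + 6 → 11
F(8) + 11 → 19
19 + A(22) → 41
B(29) + 41 → 70
The subtree containing E is merged 4 times, so code length = 4.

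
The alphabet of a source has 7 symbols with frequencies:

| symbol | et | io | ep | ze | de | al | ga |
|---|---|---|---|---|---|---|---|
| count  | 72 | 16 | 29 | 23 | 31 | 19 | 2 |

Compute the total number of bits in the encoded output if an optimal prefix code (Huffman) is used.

Greedily combine the two least-frequent nodes:
combine ga(2), io(16) → 18
combine 18, al(19) → 37
combine ze(23), ep(29) → 52
combine de(31), 37 → 68
combine 52, 68 → 120
combine et(72), 120 → 192
Each symbol's bit-cost is frequency × depth; summing gives 487 bits (equivalently 18 + 37 + 52 + 68 + 120 + 192).

487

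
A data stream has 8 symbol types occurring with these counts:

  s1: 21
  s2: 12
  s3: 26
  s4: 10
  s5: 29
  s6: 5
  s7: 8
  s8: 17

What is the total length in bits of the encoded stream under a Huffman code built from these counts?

364

Greedily combine the two least-frequent nodes:
combine s6(5), s7(8) → 13
combine s4(10), s2(12) → 22
combine 13, s8(17) → 30
combine s1(21), 22 → 43
combine s3(26), s5(29) → 55
combine 30, 43 → 73
combine 55, 73 → 128
The encoded length is the sum of every internal node's weight: 13 + 22 + 30 + 43 + 55 + 73 + 128 = 364 bits.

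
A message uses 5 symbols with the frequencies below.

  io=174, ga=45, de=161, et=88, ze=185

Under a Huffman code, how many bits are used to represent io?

Build the tree from the bottom:
ga(45) + et(88) → 133
133 + de(161) → 294
io(174) + ze(185) → 359
294 + 359 → 653
io sits 2 levels below the root, so its codeword is 2 bits.

2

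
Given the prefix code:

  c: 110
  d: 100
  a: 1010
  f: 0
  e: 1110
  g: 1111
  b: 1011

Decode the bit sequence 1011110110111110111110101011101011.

Read left to right; each codeword is recognised as soon as it completes (prefix code):
  1011→b | 110→c | 110→c | 1111→g | 1011→b | 1110→e | 1010→a | 1110→e | 1011→b
Decoded message: bccgbeaeb

bccgbeaeb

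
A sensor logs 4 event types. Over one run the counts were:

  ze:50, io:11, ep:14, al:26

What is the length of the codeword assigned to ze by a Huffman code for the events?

Build the tree from the bottom:
merge io(11) and ep(14): 25
merge 25 and al(26): 51
merge ze(50) and 51: 101
ze is merged only at the final step, so code length = 1.

1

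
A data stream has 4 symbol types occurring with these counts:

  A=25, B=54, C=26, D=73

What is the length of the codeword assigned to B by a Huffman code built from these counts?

Build the tree from the bottom:
A(25) + C(26) → 51
51 + B(54) → 105
D(73) + 105 → 178
The subtree containing B is merged 2 times, so code length = 2.

2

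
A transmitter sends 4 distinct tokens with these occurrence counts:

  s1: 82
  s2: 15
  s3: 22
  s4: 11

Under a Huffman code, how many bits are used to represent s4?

3

Build the tree from the bottom:
s4(11) + s2(15) → 26
s3(22) + 26 → 48
48 + s1(82) → 130
s4's leaf is at depth 3, giving a 3-bit codeword.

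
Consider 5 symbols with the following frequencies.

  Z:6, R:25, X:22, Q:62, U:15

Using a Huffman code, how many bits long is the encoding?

262

Build the Huffman tree bottom-up:
Z(6) + U(15) → 21
21 + X(22) → 43
R(25) + 43 → 68
Q(62) + 68 → 130
Each symbol's bit-cost is frequency × depth; summing gives 262 bits (equivalently 21 + 43 + 68 + 130).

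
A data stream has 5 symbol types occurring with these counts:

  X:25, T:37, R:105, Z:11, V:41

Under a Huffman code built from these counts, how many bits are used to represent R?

1

Huffman merges, smallest pair first:
merge Z(11) and X(25): 36
merge 36 and T(37): 73
merge V(41) and 73: 114
merge R(105) and 114: 219
R is a child of the root — depth 1, so its codeword is a single bit.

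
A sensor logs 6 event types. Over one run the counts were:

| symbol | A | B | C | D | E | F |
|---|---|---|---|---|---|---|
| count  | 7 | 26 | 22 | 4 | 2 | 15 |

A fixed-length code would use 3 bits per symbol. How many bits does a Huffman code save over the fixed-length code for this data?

Fixed-length: 3 bits × 76 symbols = 228 bits.
Huffman merges:
combine E(2), D(4) → 6
combine 6, A(7) → 13
combine 13, F(15) → 28
combine C(22), B(26) → 48
combine 28, 48 → 76
Huffman total = 6 + 13 + 28 + 48 + 76 = 171 bits.
Saving = 228 − 171 = 57 bits.

57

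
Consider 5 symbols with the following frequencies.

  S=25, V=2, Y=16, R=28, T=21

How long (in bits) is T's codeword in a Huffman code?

Build the tree from the bottom:
merge V(2) and Y(16): 18
merge 18 and T(21): 39
merge S(25) and R(28): 53
merge 39 and 53: 92
T's leaf is at depth 2, giving a 2-bit codeword.

2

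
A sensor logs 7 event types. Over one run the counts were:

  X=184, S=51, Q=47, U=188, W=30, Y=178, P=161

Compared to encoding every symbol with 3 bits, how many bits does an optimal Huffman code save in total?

Fixed-length: 3 bits × 839 symbols = 2517 bits.
Huffman merges:
merge W(30) and Q(47): 77
merge S(51) and 77: 128
merge 128 and P(161): 289
merge Y(178) and X(184): 362
merge U(188) and 289: 477
merge 362 and 477: 839
Huffman total = 77 + 128 + 289 + 362 + 477 + 839 = 2172 bits.
Saving = 2517 − 2172 = 345 bits.

345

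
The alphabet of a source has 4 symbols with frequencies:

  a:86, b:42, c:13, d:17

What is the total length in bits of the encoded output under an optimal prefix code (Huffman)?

260

Merge the two smallest weights repeatedly:
merge c(13) and d(17): 30
merge 30 and b(42): 72
merge 72 and a(86): 158
The encoded length is the sum of every internal node's weight: 30 + 72 + 158 = 260 bits.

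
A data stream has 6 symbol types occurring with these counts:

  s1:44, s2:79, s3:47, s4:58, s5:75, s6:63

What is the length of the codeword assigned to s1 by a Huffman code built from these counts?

3

Repeatedly merge the two smallest:
combine s1(44), s3(47) → 91
combine s4(58), s6(63) → 121
combine s5(75), s2(79) → 154
combine 91, 121 → 212
combine 154, 212 → 366
s1's leaf is at depth 3, giving a 3-bit codeword.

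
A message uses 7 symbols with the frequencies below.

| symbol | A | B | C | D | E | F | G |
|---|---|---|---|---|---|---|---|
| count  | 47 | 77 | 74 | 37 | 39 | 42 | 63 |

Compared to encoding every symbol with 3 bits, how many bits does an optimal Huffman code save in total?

77

Fixed-length: 3 bits × 379 symbols = 1137 bits.
Huffman merges:
combine D(37), E(39) → 76
combine F(42), A(47) → 89
combine G(63), C(74) → 137
combine 76, B(77) → 153
combine 89, 137 → 226
combine 153, 226 → 379
Huffman total = 76 + 89 + 137 + 153 + 226 + 379 = 1060 bits.
Saving = 1137 − 1060 = 77 bits.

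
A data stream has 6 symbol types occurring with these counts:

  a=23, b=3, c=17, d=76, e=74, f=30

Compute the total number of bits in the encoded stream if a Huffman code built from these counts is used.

506

Merge the two smallest weights repeatedly:
b(3) + c(17) → 20
20 + a(23) → 43
f(30) + 43 → 73
73 + e(74) → 147
d(76) + 147 → 223
Total encoded bits = sum of merged weights = 20 + 43 + 73 + 147 + 223 = 506.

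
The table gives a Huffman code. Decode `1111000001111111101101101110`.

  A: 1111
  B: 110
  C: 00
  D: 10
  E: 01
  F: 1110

Read left to right; each codeword is recognised as soon as it completes (prefix code):
  1111→A | 00→C | 00→C | 01→E | 1111→A | 1110→F | 110→B | 110→B | 1110→F
Decoded message: ACCEAFBBF

ACCEAFBBF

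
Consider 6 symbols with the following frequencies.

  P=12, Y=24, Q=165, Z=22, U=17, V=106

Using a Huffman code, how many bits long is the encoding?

Build the Huffman tree bottom-up:
merge P(12) and U(17): 29
merge Z(22) and Y(24): 46
merge 29 and 46: 75
merge 75 and V(106): 181
merge Q(165) and 181: 346
Total encoded bits = sum of merged weights = 29 + 46 + 75 + 181 + 346 = 677.

677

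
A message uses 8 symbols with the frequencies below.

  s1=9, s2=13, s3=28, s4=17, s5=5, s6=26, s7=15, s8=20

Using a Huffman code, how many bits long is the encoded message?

Merge the two smallest weights repeatedly:
s5(5) + s1(9) → 14
s2(13) + 14 → 27
s7(15) + s4(17) → 32
s8(20) + s6(26) → 46
27 + s3(28) → 55
32 + 46 → 78
55 + 78 → 133
Each symbol's bit-cost is frequency × depth; summing gives 385 bits (equivalently 14 + 27 + 32 + 46 + 55 + 78 + 133).

385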